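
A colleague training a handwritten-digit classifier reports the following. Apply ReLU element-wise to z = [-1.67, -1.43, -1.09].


ReLU(-1.67) = max(0, -1.67) = 0.0
ReLU(-1.43) = max(0, -1.43) = 0.0
ReLU(-1.09) = max(0, -1.09) = 0.0
result = [0.0, 0.0, 0.0]

[0.0, 0.0, 0.0]


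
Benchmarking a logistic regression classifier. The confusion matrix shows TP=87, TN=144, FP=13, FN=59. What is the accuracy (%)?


Accuracy = (TP+TN)/(TP+TN+FP+FN)
= (87+144)/(303)
= 231/303 = 76.24%

76.24%


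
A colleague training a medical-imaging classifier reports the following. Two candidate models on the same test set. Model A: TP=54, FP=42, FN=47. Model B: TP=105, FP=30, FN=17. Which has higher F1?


Model A: P=54/96=0.5625, R=54/101=0.5347, F1=2PR/(P+R)=2TP/(2TP+FP+FN)=108/197=0.5482
Model B: P=105/135=0.7778, R=105/122=0.8607, F1=2PR/(P+R)=2TP/(2TP+FP+FN)=210/257=0.8171
0.5482 < 0.8171 → Model B

Model B


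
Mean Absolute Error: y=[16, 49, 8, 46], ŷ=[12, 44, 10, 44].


Absolute errors: |16-12|=4, |49-44|=5, |8-10|=2, |46-44|=2
Sum = 13
MAE = 13/4 = 13/4

13/4


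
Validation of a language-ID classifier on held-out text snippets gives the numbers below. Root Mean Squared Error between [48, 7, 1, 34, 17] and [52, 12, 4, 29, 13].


MSE = 91/5 = 18.2
RMSE = √(91/5) = 4.2661

4.2661


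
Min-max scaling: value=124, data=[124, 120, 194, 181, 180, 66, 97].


min=66, max=194
(124-66)/(194-66) = 58/128 = 0.4531

0.4531


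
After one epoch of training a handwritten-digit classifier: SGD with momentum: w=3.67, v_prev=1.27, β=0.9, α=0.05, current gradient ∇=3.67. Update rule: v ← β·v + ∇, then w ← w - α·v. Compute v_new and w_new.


v_new = 0.9·1.27 + 3.67 = 1.143 + 3.67 = 4.813
w_new = 3.67 - 0.05·4.813 = 3.67 - 0.24065 = 3.42935

v_new=4.813, w_new=3.42935


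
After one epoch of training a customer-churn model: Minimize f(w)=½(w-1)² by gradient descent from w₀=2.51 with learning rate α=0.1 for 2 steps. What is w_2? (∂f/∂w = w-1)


step 1: grad = 2.51-1 = 1.51; w = 2.51 - 0.1·(1.51) = 2.359
step 2: grad = 2.359-1 = 1.359; w = 2.359 - 0.1·(1.359) = 2.2231

2.2231


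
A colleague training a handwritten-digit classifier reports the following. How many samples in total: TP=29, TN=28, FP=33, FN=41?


Total = TP + TN + FP + FN
= 29 + 28 + 33 + 41
= 131
(Predicted positive: 62, predicted negative: 69)

131


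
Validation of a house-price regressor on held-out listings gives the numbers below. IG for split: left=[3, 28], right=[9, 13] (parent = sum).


Parent = [12, 41], H_parent = 0.7717
H_left = 0.4587 (n=31), H_right = 0.976 (n=22)
H_children = (31/53)·0.4587 + (22/53)·0.976 = 0.6734
IG = 0.7717 - 0.6734 = 0.0983

0.0983


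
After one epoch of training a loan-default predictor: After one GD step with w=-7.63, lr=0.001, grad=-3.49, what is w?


w_new = w - α·∇
= -7.63 - 0.001·-3.49
= -7.63 + 0.00349
= -7.62651

-7.62651


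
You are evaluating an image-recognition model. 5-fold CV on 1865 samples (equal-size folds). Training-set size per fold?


Fold size = 1865/5 = 373
Training per fold = 1865 - 373 = 1492

1492


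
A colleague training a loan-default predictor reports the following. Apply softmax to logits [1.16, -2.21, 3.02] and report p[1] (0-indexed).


Exponentials: e^1.16=3.1899, e^-2.21=0.1097, e^3.02=20.4913
Sum = 23.7909
Softmax = [0.1341, 0.0046, 0.8613]
p[1] = 0.1097/23.7909 = 0.0046

0.0046


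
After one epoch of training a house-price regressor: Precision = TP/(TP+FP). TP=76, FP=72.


Precision = TP/(TP+FP)
= 76/(76+72)
= 76/148 = 51.35%

51.35%


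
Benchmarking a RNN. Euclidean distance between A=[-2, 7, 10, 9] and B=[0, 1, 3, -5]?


d = √((-2-0)² + (7-1)² + (10-3)² + (9+ 5)²)
  = √(4 + 36 + 49 + 196)
  = √285 = 16.8819

16.8819


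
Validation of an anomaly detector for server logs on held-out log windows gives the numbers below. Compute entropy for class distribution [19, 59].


Probabilities: [19/78, 59/78] ≈ [0.2436, 0.7564]
H = -((19/78)·log₂(19/78) + (59/78)·log₂(59/78))
  = 0.801 bits

0.801 bits


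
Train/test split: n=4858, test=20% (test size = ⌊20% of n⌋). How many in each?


Test = ⌊4858·20/100⌋ = 971
Train = 4858 - 971 = 3887

Train: 3887, Test: 971


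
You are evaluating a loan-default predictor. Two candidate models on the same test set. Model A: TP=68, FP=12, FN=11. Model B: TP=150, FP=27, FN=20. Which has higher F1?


Model A: P=68/80=0.85, R=68/79=0.8608, F1=2PR/(P+R)=2TP/(2TP+FP+FN)=136/159=0.8553
Model B: P=150/177=0.8475, R=150/170=0.8824, F1=2PR/(P+R)=2TP/(2TP+FP+FN)=300/347=0.8646
0.8553 < 0.8646 → Model B

Model B


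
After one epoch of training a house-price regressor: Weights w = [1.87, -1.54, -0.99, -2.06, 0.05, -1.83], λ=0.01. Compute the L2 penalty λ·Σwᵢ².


‖w‖₂² = (1.87)² + (-1.54)² + (-0.99)² + (-2.06)² + (0.05)² + (-1.83)²
     = 3.4969 + 2.3716 + 0.9801 + 4.2436 + 0.0025 + 3.3489
     = 14.4436
λ·‖w‖₂² = 0.01·14.4436 = 0.144436

0.144436


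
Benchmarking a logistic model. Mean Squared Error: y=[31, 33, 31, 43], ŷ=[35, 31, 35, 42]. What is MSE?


Squared errors: (31-35)²=16, (33-31)²=4, (31-35)²=16, (43-42)²=1
Sum = 37
MSE = 37/4 = 37/4

37/4


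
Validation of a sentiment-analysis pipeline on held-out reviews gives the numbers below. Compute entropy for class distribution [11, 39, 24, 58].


Probabilities: [11/132, 39/132, 24/132, 58/132] ≈ [0.0833, 0.2955, 0.1818, 0.4394]
H = -((11/132)·log₂(11/132) + (39/132)·log₂(39/132) + (24/132)·log₂(24/132) + (58/132)·log₂(58/132))
  = 1.7869 bits

1.7869 bits


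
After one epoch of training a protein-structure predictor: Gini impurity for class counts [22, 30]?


Probabilities: [22/52, 30/52] ≈ [0.4231, 0.5769]
Σpᵢ² = (484 + 900)/52² = 1384/2704
Gini = 1 - Σpᵢ² = 1 - 1384/2704 = 0.4882

0.4882


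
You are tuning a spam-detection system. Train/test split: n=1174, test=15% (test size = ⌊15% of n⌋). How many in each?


Test = ⌊1174·15/100⌋ = 176
Train = 1174 - 176 = 998

Train: 998, Test: 176


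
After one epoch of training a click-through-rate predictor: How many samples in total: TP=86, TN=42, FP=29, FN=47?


Total = TP + TN + FP + FN
= 86 + 42 + 29 + 47
= 204
(Predicted positive: 115, predicted negative: 89)

204


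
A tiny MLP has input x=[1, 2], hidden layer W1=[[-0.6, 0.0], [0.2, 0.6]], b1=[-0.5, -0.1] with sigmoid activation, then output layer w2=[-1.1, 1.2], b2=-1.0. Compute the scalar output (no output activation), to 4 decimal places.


z1[0] = (-0.6)·(1) + (0.0)·(2) - 0.5 = -1.1
z1[1] = (0.2)·(1) + (0.6)·(2) - 0.1 = 1.3
h = sigmoid(z1) = [0.2497, 0.7858]
output = (-1.1)·(0.2497) + (1.2)·(0.7858) - 1.0 = -0.3317

-0.3317


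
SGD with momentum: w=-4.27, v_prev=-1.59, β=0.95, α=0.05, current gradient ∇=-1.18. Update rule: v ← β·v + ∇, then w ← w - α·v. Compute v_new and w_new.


v_new = 0.95·-1.59 - 1.18 = -1.5105 - 1.18 = -2.6905
w_new = -4.27 - 0.05·-2.6905 = -4.27 + 0.134525 = -4.135475

v_new=-2.6905, w_new=-4.135475


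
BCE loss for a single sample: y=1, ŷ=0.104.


BCE = -[y·ln(p) + (1-y)·ln(1-p)]
= -1·ln(0.104) - 0
= -ln(0.104) = 2.2634

2.2634


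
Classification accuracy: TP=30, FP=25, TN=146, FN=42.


Accuracy = (TP+TN)/(TP+TN+FP+FN)
= (30+146)/(243)
= 176/243 = 72.43%

72.43%


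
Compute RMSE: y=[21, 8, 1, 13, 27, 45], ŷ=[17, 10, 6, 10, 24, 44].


MSE = 64/6 = 10.6667
RMSE = √(64/6) = 3.266

3.266


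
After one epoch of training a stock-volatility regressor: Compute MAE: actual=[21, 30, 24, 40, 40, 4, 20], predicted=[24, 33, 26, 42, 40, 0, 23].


Absolute errors: |21-24|=3, |30-33|=3, |24-26|=2, |40-42|=2, |40-40|=0, |4-0|=4, |20-23|=3
Sum = 17
MAE = 17/7 = 17/7

17/7


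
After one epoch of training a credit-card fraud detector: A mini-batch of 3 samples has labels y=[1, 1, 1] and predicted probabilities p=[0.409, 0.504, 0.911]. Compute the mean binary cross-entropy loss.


L[0] = -ln(0.409) = 0.894
L[1] = -ln(0.504) = 0.6852
L[2] = -ln(0.911) = 0.0932
mean = (0.894 + 0.6852 + 0.0932)/3 = 0.5575

0.5575


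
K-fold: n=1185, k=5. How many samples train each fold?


Fold size = 1185/5 = 237
Training per fold = 1185 - 237 = 948

948


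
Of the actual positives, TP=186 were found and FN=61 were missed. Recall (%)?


Recall = TP/(TP+FN)
= 186/(186+61)
= 186/247 = 75.3%

75.3%


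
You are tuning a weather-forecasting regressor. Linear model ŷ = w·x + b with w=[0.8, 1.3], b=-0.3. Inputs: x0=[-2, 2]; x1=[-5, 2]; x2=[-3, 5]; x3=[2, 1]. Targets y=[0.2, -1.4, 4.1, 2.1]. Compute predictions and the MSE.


ŷ0 = (0.8)·(-2) + (1.3)·(2) - 0.3 = 0.7
ŷ1 = (0.8)·(-5) + (1.3)·(2) - 0.3 = -1.7
ŷ2 = (0.8)·(-3) + (1.3)·(5) - 0.3 = 3.8
ŷ3 = (0.8)·(2) + (1.3)·(1) - 0.3 = 2.6
errors² = [0.25, 0.09, 0.09, 0.25]
MSE = 0.6800/4 = 0.17

0.17


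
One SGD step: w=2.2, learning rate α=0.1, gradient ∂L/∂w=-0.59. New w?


w_new = w - α·∇
= 2.2 - 0.1·-0.59
= 2.2 + 0.059
= 2.259

2.259


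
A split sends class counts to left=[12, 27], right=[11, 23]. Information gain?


Parent = [23, 50], H_parent = 0.8989
H_left = 0.8905 (n=39), H_right = 0.9082 (n=34)
H_children = (39/73)·0.8905 + (34/73)·0.9082 = 0.8987
IG = 0.8989 - 0.8987 = 0.0002

0.0002


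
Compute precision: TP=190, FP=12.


Precision = TP/(TP+FP)
= 190/(190+12)
= 190/202 = 94.06%

94.06%


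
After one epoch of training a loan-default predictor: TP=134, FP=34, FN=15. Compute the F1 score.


Precision = 134/168 = 0.7976
Recall = 134/149 = 0.8993
F1 = 2·P·R/(P+R) = 2·TP/(2·TP+FP+FN) = 268/(268+34+15) = 268/317 = 0.8454

0.8454


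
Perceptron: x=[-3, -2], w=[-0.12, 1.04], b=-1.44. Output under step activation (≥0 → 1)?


z = (-3)·(-0.12) + (-2)·(1.04) - 1.44
  = -3.16
step(z) = 0 (z<0)

0


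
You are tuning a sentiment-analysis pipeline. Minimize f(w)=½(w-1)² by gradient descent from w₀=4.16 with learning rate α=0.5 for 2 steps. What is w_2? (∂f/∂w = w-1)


step 1: grad = 4.16-1 = 3.16; w = 4.16 - 0.5·(3.16) = 2.58
step 2: grad = 2.58-1 = 1.58; w = 2.58 - 0.5·(1.58) = 1.79

1.79


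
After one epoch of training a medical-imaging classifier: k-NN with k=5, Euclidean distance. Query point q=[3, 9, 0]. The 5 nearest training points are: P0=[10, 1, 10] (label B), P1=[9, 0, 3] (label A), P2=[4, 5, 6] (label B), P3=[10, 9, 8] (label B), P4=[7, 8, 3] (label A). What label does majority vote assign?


d(q,P0) = 14.5945  (label B)
d(q,P1) = 11.225  (label A)
d(q,P2) = 7.2801  (label B)
d(q,P3) = 10.6301  (label B)
d(q,P4) = 5.099  (label A)
Votes: A=2, B=3
Majority → B

B


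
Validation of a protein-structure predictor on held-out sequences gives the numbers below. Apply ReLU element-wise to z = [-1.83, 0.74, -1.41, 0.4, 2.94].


ReLU(-1.83) = max(0, -1.83) = 0.0
ReLU(0.74) = max(0, 0.74) = 0.74
ReLU(-1.41) = max(0, -1.41) = 0.0
ReLU(0.4) = max(0, 0.4) = 0.4
ReLU(2.94) = max(0, 2.94) = 2.94
result = [0.0, 0.74, 0.0, 0.4, 2.94]

[0.0, 0.74, 0.0, 0.4, 2.94]


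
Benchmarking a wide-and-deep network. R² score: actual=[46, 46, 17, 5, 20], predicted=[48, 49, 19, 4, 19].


ȳ = 26.8
SS_res = Σ(y-ŷ)² = 19
SS_tot = Σ(y-ȳ)² = 1354.8
R² = 1 - SS_res/SS_tot = 1 - 0.014 = 0.986

0.986


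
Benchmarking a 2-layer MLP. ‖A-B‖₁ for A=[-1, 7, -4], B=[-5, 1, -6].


d = |-1+ 5| + |7-1| + |-4+ 6|
  = 4 + 6 + 2
  = 12

12


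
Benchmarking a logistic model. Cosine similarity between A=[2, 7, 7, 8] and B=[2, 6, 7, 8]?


A·B = 2·2 + 7·6 + 7·7 + 8·8 = 159
‖A‖ = √166 = 12.8841, ‖B‖ = √153 = 12.3693
cos = 159/(√166·√153) = 159/√25398 = 0.9977

0.9977


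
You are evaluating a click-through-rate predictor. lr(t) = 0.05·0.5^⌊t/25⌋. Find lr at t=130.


n_drops = ⌊130/25⌋ = 5
lr = 0.05·0.5^5 = 0.05·0.03125 = 0.0015625

0.0015625


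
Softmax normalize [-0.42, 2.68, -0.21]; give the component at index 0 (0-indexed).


Exponentials: e^-0.42=0.657, e^2.68=14.5851, e^-0.21=0.8106
Sum = 16.0527
Softmax = [0.0409, 0.9086, 0.0505]
p[0] = 0.657/16.0527 = 0.0409

0.0409


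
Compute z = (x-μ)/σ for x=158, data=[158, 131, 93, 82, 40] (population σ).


μ = 100.8, σ = 40.7303
z = (158 - 100.8)/40.7303 = 1.4044

1.4044


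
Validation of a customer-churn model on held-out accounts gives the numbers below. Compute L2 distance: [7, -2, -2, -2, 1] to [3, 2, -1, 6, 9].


d = √((7-3)² + (-2-2)² + (-2+ 1)² + (-2-6)² + (1-9)²)
  = √(16 + 16 + 1 + 64 + 64)
  = √161 = 12.6886

12.6886


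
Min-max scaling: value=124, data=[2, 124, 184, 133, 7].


min=2, max=184
(124-2)/(184-2) = 122/182 = 0.6703

0.6703


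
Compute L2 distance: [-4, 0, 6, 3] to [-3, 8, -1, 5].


d = √((-4+ 3)² + (0-8)² + (6+ 1)² + (3-5)²)
  = √(1 + 64 + 49 + 4)
  = √118 = 10.8628

10.8628


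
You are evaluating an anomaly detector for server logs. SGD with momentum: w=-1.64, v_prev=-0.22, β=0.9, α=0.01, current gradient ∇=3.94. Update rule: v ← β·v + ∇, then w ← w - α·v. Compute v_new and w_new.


v_new = 0.9·-0.22 + 3.94 = -0.198 + 3.94 = 3.742
w_new = -1.64 - 0.01·3.742 = -1.64 - 0.03742 = -1.67742

v_new=3.742, w_new=-1.67742


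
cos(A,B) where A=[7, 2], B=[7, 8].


A·B = 7·7 + 2·8 = 65
‖A‖ = √53 = 7.2801, ‖B‖ = √113 = 10.6301
cos = 65/(√53·√113) = 65/√5989 = 0.8399

0.8399


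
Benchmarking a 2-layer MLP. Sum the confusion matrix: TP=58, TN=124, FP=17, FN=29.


Total = TP + TN + FP + FN
= 58 + 124 + 17 + 29
= 228
(Predicted positive: 75, predicted negative: 153)

228


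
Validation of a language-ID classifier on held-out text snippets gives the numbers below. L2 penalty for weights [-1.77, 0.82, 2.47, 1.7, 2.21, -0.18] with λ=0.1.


‖w‖₂² = (-1.77)² + (0.82)² + (2.47)² + (1.7)² + (2.21)² + (-0.18)²
     = 3.1329 + 0.6724 + 6.1009 + 2.89 + 4.8841 + 0.0324
     = 17.7127
λ·‖w‖₂² = 0.1·17.7127 = 1.77127

1.77127


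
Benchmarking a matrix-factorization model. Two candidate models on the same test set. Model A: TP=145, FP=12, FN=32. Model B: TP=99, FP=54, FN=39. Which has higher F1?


Model A: P=145/157=0.9236, R=145/177=0.8192, F1=2PR/(P+R)=2TP/(2TP+FP+FN)=290/334=0.8683
Model B: P=99/153=0.6471, R=99/138=0.7174, F1=2PR/(P+R)=2TP/(2TP+FP+FN)=198/291=0.6804
0.8683 > 0.6804 → Model A

Model A


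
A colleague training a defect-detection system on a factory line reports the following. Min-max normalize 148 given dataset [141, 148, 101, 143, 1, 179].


min=1, max=179
(148-1)/(179-1) = 147/178 = 0.8258

0.8258


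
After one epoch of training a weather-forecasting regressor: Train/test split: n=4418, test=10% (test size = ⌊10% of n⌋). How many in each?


Test = ⌊4418·10/100⌋ = 441
Train = 4418 - 441 = 3977

Train: 3977, Test: 441


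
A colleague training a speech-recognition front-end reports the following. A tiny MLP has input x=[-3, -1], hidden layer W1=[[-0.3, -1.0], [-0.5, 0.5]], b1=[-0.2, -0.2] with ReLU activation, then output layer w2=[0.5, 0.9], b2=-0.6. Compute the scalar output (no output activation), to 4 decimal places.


z1[0] = (-0.3)·(-3) + (-1.0)·(-1) - 0.2 = 1.7
z1[1] = (-0.5)·(-3) + (0.5)·(-1) - 0.2 = 0.8
h = ReLU(z1) = [1.7, 0.8]
output = (0.5)·(1.7) + (0.9)·(0.8) - 0.6 = 0.97

0.97


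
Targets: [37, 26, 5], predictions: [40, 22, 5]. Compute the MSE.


Squared errors: (37-40)²=9, (26-22)²=16, (5-5)²=0
Sum = 25
MSE = 25/3 = 25/3

25/3


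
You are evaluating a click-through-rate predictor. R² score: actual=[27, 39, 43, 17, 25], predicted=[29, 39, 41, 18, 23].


ȳ = 30.2
SS_res = Σ(y-ŷ)² = 13
SS_tot = Σ(y-ȳ)² = 452.8
R² = 1 - SS_res/SS_tot = 1 - 0.0287 = 0.9713

0.9713


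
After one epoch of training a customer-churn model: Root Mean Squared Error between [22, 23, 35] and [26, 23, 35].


MSE = 16/3 = 5.3333
RMSE = √(16/3) = 2.3094

2.3094


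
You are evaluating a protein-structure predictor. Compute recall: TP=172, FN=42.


Recall = TP/(TP+FN)
= 172/(172+42)
= 172/214 = 80.37%

80.37%


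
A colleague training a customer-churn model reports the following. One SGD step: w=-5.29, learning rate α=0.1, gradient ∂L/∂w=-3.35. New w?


w_new = w - α·∇
= -5.29 - 0.1·-3.35
= -5.29 + 0.335
= -4.955

-4.955


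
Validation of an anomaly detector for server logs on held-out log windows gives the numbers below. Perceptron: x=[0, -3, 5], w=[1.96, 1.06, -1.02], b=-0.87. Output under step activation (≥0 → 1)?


z = (0)·(1.96) + (-3)·(1.06) + (5)·(-1.02) - 0.87
  = -9.15
step(z) = 0 (z<0)

0


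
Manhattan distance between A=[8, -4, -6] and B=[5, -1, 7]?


d = |8-5| + |-4+ 1| + |-6-7|
  = 3 + 3 + 13
  = 19

19


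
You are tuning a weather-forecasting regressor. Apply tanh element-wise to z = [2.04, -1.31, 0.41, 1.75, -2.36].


tanh(2.04) = 0.9667
tanh(-1.31) = -0.8643
tanh(0.41) = 0.3885
tanh(1.75) = 0.9414
tanh(-2.36) = -0.9823
result = [0.9667, -0.8643, 0.3885, 0.9414, -0.9823]

[0.9667, -0.8643, 0.3885, 0.9414, -0.9823]


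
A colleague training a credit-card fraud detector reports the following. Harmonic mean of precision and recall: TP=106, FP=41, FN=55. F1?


Precision = 106/147 = 0.7211
Recall = 106/161 = 0.6584
F1 = 2·P·R/(P+R) = 2·TP/(2·TP+FP+FN) = 212/(212+41+55) = 212/308 = 0.6883

0.6883


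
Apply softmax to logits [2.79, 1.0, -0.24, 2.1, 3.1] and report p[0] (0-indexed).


Exponentials: e^2.79=16.281, e^1.0=2.7183, e^-0.24=0.7866, e^2.1=8.1662, e^3.1=22.198
Sum = 50.1501
Softmax = [0.3246, 0.0542, 0.0157, 0.1628, 0.4426]
p[0] = 16.281/50.1501 = 0.3246

0.3246


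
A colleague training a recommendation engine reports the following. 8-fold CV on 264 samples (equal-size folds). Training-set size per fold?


Fold size = 264/8 = 33
Training per fold = 264 - 33 = 231

231


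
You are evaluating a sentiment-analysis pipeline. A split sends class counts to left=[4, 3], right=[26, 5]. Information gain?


Parent = [30, 8], H_parent = 0.7425
H_left = 0.9852 (n=7), H_right = 0.6374 (n=31)
H_children = (7/38)·0.9852 + (31/38)·0.6374 = 0.7015
IG = 0.7425 - 0.7015 = 0.041

0.041


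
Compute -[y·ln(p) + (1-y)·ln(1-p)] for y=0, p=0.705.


BCE = -[y·ln(p) + (1-y)·ln(1-p)]
= -0 - 1·ln(1-0.705)
= -ln(0.295) = 1.2208

1.2208


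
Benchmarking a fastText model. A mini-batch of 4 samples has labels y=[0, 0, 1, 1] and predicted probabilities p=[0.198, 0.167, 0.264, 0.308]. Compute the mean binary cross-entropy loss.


L[0] = -ln(1-0.198) = -ln(0.802) = 0.2206
L[1] = -ln(1-0.167) = -ln(0.833) = 0.1827
L[2] = -ln(0.264) = 1.3318
L[3] = -ln(0.308) = 1.1777
mean = (0.2206 + 0.1827 + 1.3318 + 1.1777)/4 = 0.7282

0.7282


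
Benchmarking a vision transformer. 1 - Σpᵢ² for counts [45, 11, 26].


Probabilities: [45/82, 11/82, 26/82] ≈ [0.5488, 0.1341, 0.3171]
Σpᵢ² = (2025 + 121 + 676)/82² = 2822/6724
Gini = 1 - Σpᵢ² = 1 - 2822/6724 = 0.5803

0.5803


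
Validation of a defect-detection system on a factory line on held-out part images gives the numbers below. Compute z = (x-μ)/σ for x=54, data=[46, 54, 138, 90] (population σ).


μ = 82, σ = 36.3318
z = (54 - 82)/36.3318 = -0.7707

-0.7707


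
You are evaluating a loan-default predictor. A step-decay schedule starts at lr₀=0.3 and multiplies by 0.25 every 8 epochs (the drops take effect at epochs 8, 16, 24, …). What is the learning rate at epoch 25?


n_drops = ⌊25/8⌋ = 3
lr = 0.3·0.25^3 = 0.3·0.015625 = 0.0046875

0.0046875


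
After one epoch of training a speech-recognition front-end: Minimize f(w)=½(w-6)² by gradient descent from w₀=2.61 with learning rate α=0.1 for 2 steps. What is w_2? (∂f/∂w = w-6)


step 1: grad = 2.61-6 = -3.39; w = 2.61 - 0.1·(-3.39) = 2.949
step 2: grad = 2.949-6 = -3.051; w = 2.949 - 0.1·(-3.051) = 3.2541

3.2541


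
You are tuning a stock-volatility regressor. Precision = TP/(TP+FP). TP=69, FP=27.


Precision = TP/(TP+FP)
= 69/(69+27)
= 69/96 = 71.88%

71.88%


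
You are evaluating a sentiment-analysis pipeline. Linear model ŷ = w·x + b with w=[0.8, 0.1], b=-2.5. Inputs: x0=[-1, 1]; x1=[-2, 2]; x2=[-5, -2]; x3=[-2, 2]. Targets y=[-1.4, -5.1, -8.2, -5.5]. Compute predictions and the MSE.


ŷ0 = (0.8)·(-1) + (0.1)·(1) - 2.5 = -3.2
ŷ1 = (0.8)·(-2) + (0.1)·(2) - 2.5 = -3.9
ŷ2 = (0.8)·(-5) + (0.1)·(-2) - 2.5 = -6.7
ŷ3 = (0.8)·(-2) + (0.1)·(2) - 2.5 = -3.9
errors² = [3.24, 1.44, 2.25, 2.56]
MSE = 9.4900/4 = 2.3725

2.3725


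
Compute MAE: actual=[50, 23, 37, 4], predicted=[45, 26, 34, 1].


Absolute errors: |50-45|=5, |23-26|=3, |37-34|=3, |4-1|=3
Sum = 14
MAE = 14/4 = 7/2

7/2


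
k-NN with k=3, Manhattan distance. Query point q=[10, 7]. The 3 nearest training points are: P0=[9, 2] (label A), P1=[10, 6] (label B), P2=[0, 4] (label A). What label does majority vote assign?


d(q,P0) = 6  (label A)
d(q,P1) = 1  (label B)
d(q,P2) = 13  (label A)
Votes: A=2, B=1
Majority → A

A


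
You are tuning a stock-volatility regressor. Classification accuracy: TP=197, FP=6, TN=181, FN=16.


Accuracy = (TP+TN)/(TP+TN+FP+FN)
= (197+181)/(400)
= 378/400 = 94.5%

94.5%


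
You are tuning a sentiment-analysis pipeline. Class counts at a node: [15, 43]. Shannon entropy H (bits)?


Probabilities: [15/58, 43/58] ≈ [0.2586, 0.7414]
H = -((15/58)·log₂(15/58) + (43/58)·log₂(43/58))
  = 0.8247 bits

0.8247 bits


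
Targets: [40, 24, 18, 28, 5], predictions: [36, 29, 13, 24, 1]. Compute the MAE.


Absolute errors: |40-36|=4, |24-29|=5, |18-13|=5, |28-24|=4, |5-1|=4
Sum = 22
MAE = 22/5 = 22/5

22/5


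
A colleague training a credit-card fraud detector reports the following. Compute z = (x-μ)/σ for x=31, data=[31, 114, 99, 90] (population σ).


μ = 83.5, σ = 31.5
z = (31 - 83.5)/31.5 = -1.6667

-1.6667


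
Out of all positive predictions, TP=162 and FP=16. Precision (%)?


Precision = TP/(TP+FP)
= 162/(162+16)
= 162/178 = 91.01%

91.01%


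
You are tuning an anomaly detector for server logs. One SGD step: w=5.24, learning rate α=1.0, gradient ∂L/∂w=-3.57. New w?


w_new = w - α·∇
= 5.24 - 1.0·-3.57
= 5.24 + 3.57
= 8.81

8.81


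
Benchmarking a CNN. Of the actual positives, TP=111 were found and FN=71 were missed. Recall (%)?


Recall = TP/(TP+FN)
= 111/(111+71)
= 111/182 = 60.99%

60.99%


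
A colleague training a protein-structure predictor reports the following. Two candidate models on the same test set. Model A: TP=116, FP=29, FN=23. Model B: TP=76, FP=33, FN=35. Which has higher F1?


Model A: P=116/145=0.8, R=116/139=0.8345, F1=2PR/(P+R)=2TP/(2TP+FP+FN)=232/284=0.8169
Model B: P=76/109=0.6972, R=76/111=0.6847, F1=2PR/(P+R)=2TP/(2TP+FP+FN)=152/220=0.6909
0.8169 > 0.6909 → Model A

Model A


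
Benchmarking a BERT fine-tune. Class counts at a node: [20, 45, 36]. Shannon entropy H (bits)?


Probabilities: [20/101, 45/101, 36/101] ≈ [0.198, 0.4455, 0.3564]
H = -((20/101)·log₂(20/101) + (45/101)·log₂(45/101) + (36/101)·log₂(36/101))
  = 1.5128 bits

1.5128 bits


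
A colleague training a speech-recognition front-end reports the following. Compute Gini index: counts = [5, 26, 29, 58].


Probabilities: [5/118, 26/118, 29/118, 58/118] ≈ [0.0424, 0.2203, 0.2458, 0.4915]
Σpᵢ² = (25 + 676 + 841 + 3364)/118² = 4906/13924
Gini = 1 - Σpᵢ² = 1 - 4906/13924 = 0.6477

0.6477


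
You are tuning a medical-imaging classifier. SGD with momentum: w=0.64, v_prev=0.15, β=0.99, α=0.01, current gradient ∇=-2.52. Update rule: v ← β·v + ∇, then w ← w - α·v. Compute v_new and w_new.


v_new = 0.99·0.15 - 2.52 = 0.1485 - 2.52 = -2.3715
w_new = 0.64 - 0.01·-2.3715 = 0.64 + 0.023715 = 0.663715

v_new=-2.3715, w_new=0.663715


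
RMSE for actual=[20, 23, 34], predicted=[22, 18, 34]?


MSE = 29/3 = 9.6667
RMSE = √(29/3) = 3.1091

3.1091


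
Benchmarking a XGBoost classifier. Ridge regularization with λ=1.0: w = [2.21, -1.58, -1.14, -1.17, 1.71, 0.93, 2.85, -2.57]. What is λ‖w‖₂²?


‖w‖₂² = (2.21)² + (-1.58)² + (-1.14)² + (-1.17)² + (1.71)² + (0.93)² + (2.85)² + (-2.57)²
     = 4.8841 + 2.4964 + 1.2996 + 1.3689 + 2.9241 + 0.8649 + 8.1225 + 6.6049
     = 28.5654
λ·‖w‖₂² = 1.0·28.5654 = 28.5654

28.5654


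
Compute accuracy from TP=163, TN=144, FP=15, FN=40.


Accuracy = (TP+TN)/(TP+TN+FP+FN)
= (163+144)/(362)
= 307/362 = 84.81%

84.81%


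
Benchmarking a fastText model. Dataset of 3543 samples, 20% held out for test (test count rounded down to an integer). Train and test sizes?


Test = ⌊3543·20/100⌋ = 708
Train = 3543 - 708 = 2835

Train: 2835, Test: 708


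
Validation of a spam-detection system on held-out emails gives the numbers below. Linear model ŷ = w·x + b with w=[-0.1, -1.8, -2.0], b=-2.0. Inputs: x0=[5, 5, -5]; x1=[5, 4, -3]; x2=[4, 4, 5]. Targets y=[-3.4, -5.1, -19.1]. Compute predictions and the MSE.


ŷ0 = (-0.1)·(5) + (-1.8)·(5) + (-2.0)·(-5) - 2.0 = -1.5
ŷ1 = (-0.1)·(5) + (-1.8)·(4) + (-2.0)·(-3) - 2.0 = -3.7
ŷ2 = (-0.1)·(4) + (-1.8)·(4) + (-2.0)·(5) - 2.0 = -19.6
errors² = [3.61, 1.96, 0.25]
MSE = 5.8200/3 = 1.94

1.94


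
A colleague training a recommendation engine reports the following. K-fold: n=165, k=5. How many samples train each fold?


Fold size = 165/5 = 33
Training per fold = 165 - 33 = 132

132


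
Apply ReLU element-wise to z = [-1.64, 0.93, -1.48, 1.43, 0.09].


ReLU(-1.64) = max(0, -1.64) = 0.0
ReLU(0.93) = max(0, 0.93) = 0.93
ReLU(-1.48) = max(0, -1.48) = 0.0
ReLU(1.43) = max(0, 1.43) = 1.43
ReLU(0.09) = max(0, 0.09) = 0.09
result = [0.0, 0.93, 0.0, 1.43, 0.09]

[0.0, 0.93, 0.0, 1.43, 0.09]


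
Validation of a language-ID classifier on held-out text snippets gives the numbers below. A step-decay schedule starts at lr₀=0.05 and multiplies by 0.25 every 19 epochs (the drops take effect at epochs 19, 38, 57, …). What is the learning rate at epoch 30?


n_drops = ⌊30/19⌋ = 1
lr = 0.05·0.25^1 = 0.05·0.25 = 0.0125

0.0125


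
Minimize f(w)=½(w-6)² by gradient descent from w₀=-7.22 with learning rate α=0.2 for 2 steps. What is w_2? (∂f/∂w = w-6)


step 1: grad = -7.22-6 = -13.22; w = -7.22 - 0.2·(-13.22) = -4.576
step 2: grad = -4.576-6 = -10.576; w = -4.576 - 0.2·(-10.576) = -2.4608

-2.4608


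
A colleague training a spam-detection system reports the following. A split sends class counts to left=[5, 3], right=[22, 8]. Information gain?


Parent = [27, 11], H_parent = 0.868
H_left = 0.9544 (n=8), H_right = 0.8366 (n=30)
H_children = (8/38)·0.9544 + (30/38)·0.8366 = 0.8614
IG = 0.868 - 0.8614 = 0.0066

0.0066


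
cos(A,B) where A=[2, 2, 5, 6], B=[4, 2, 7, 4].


A·B = 2·4 + 2·2 + 5·7 + 6·4 = 71
‖A‖ = √69 = 8.3066, ‖B‖ = √85 = 9.2195
cos = 71/(√69·√85) = 71/√5865 = 0.9271

0.9271


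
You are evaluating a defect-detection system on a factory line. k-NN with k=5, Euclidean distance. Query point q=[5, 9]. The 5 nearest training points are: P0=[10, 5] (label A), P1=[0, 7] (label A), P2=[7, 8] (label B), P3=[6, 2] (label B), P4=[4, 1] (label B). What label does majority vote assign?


d(q,P0) = 6.4031  (label A)
d(q,P1) = 5.3852  (label A)
d(q,P2) = 2.2361  (label B)
d(q,P3) = 7.0711  (label B)
d(q,P4) = 8.0623  (label B)
Votes: A=2, B=3
Majority → B

B


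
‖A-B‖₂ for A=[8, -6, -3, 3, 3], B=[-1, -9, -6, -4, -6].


d = √((8+ 1)² + (-6+ 9)² + (-3+ 6)² + (3+ 4)² + (3+ 6)²)
  = √(81 + 9 + 9 + 49 + 81)
  = √229 = 15.1327

15.1327


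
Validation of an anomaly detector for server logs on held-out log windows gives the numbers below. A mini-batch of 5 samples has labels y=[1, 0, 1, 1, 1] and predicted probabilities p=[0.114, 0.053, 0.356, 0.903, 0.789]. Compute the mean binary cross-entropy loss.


L[0] = -ln(0.114) = 2.1716
L[1] = -ln(1-0.053) = -ln(0.947) = 0.0545
L[2] = -ln(0.356) = 1.0328
L[3] = -ln(0.903) = 0.102
L[4] = -ln(0.789) = 0.237
mean = (2.1716 + 0.0545 + 1.0328 + 0.102 + 0.237)/5 = 0.7196

0.7196


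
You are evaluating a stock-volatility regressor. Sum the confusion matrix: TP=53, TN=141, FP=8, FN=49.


Total = TP + TN + FP + FN
= 53 + 141 + 8 + 49
= 251
(Predicted positive: 61, predicted negative: 190)

251


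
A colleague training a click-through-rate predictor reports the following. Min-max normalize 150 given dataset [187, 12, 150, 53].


min=12, max=187
(150-12)/(187-12) = 138/175 = 0.7886

0.7886


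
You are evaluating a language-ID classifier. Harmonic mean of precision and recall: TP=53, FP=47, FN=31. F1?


Precision = 53/100 = 0.53
Recall = 53/84 = 0.631
F1 = 2·P·R/(P+R) = 2·TP/(2·TP+FP+FN) = 106/(106+47+31) = 106/184 = 0.5761

0.5761


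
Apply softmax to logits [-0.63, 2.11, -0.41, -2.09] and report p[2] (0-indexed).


Exponentials: e^-0.63=0.5326, e^2.11=8.2482, e^-0.41=0.6637, e^-2.09=0.1237
Sum = 9.5682
Softmax = [0.0557, 0.862, 0.0694, 0.0129]
p[2] = 0.6637/9.5682 = 0.0694

0.0694


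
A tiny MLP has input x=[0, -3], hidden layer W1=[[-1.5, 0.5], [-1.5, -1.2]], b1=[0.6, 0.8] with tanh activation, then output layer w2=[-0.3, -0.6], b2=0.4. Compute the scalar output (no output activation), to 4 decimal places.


z1[0] = (-1.5)·(0) + (0.5)·(-3) + 0.6 = -0.9
z1[1] = (-1.5)·(0) + (-1.2)·(-3) + 0.8 = 4.4
h = tanh(z1) = [-0.7163, 0.9997]
output = (-0.3)·(-0.7163) + (-0.6)·(0.9997) + 0.4 = 0.0151

0.0151


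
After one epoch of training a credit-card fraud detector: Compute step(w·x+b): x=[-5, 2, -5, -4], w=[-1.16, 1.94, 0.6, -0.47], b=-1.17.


z = (-5)·(-1.16) + (2)·(1.94) + (-5)·(0.6) + (-4)·(-0.47) - 1.17
  = 7.39
step(z) = 1 (z≥0)

1


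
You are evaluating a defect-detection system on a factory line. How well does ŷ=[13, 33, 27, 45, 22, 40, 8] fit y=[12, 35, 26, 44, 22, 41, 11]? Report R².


ȳ = 27.2857
SS_res = Σ(y-ŷ)² = 17
SS_tot = Σ(y-ȳ)² = 1055.43
R² = 1 - SS_res/SS_tot = 1 - 0.0161 = 0.9839

0.9839


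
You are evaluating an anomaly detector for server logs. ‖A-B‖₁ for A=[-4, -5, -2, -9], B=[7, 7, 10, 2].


d = |-4-7| + |-5-7| + |-2-10| + |-9-2|
  = 11 + 12 + 12 + 11
  = 46

46


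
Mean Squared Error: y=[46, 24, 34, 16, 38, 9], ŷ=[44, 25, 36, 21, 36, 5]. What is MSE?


Squared errors: (46-44)²=4, (24-25)²=1, (34-36)²=4, (16-21)²=25, (38-36)²=4, (9-5)²=16
Sum = 54
MSE = 54/6 = 9

9


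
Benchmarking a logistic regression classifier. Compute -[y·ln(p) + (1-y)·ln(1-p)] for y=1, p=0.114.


BCE = -[y·ln(p) + (1-y)·ln(1-p)]
= -1·ln(0.114) - 0
= -ln(0.114) = 2.1716

2.1716


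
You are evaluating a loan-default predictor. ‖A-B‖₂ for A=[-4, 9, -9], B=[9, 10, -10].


d = √((-4-9)² + (9-10)² + (-9+ 10)²)
  = √(169 + 1 + 1)
  = √171 = 13.0767

13.0767


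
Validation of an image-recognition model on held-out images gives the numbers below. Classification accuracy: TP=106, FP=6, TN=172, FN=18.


Accuracy = (TP+TN)/(TP+TN+FP+FN)
= (106+172)/(302)
= 278/302 = 92.05%

92.05%


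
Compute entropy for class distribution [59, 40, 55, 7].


Probabilities: [59/161, 40/161, 55/161, 7/161] ≈ [0.3665, 0.2484, 0.3416, 0.0435]
H = -((59/161)·log₂(59/161) + (40/161)·log₂(40/161) + (55/161)·log₂(55/161) + (7/161)·log₂(7/161))
  = 1.7559 bits

1.7559 bits


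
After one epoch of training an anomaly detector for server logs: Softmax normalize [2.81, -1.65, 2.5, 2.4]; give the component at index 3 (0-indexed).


Exponentials: e^2.81=16.6099, e^-1.65=0.192, e^2.5=12.1825, e^2.4=11.0232
Sum = 40.0076
Softmax = [0.4152, 0.0048, 0.3045, 0.2755]
p[3] = 11.0232/40.0076 = 0.2755

0.2755


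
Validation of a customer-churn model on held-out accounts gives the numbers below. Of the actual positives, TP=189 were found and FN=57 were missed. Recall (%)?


Recall = TP/(TP+FN)
= 189/(189+57)
= 189/246 = 76.83%

76.83%


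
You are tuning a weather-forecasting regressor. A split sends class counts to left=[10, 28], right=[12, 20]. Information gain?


Parent = [22, 48], H_parent = 0.8981
H_left = 0.8315 (n=38), H_right = 0.9544 (n=32)
H_children = (38/70)·0.8315 + (32/70)·0.9544 = 0.8877
IG = 0.8981 - 0.8877 = 0.0104

0.0104


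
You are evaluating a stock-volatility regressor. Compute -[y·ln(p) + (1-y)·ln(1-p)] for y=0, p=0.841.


BCE = -[y·ln(p) + (1-y)·ln(1-p)]
= -0 - 1·ln(1-0.841)
= -ln(0.159) = 1.8389

1.8389


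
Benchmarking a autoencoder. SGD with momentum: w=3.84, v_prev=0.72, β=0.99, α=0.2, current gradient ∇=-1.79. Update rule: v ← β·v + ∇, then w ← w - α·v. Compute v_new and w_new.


v_new = 0.99·0.72 - 1.79 = 0.7128 - 1.79 = -1.0772
w_new = 3.84 - 0.2·-1.0772 = 3.84 + 0.21544 = 4.05544

v_new=-1.0772, w_new=4.05544


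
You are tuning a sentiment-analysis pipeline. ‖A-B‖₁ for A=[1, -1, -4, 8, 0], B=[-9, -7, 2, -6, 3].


d = |1+ 9| + |-1+ 7| + |-4-2| + |8+ 6| + |0-3|
  = 10 + 6 + 6 + 14 + 3
  = 39

39


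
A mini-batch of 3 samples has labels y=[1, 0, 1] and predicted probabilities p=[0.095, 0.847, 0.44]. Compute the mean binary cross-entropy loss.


L[0] = -ln(0.095) = 2.3539
L[1] = -ln(1-0.847) = -ln(0.153) = 1.8773
L[2] = -ln(0.44) = 0.821
mean = (2.3539 + 1.8773 + 0.821)/3 = 1.6841

1.6841


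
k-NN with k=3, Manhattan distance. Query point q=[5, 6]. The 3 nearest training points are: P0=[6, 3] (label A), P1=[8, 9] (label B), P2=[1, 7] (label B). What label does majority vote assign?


d(q,P0) = 4  (label A)
d(q,P1) = 6  (label B)
d(q,P2) = 5  (label B)
Votes: A=1, B=2
Majority → B

B


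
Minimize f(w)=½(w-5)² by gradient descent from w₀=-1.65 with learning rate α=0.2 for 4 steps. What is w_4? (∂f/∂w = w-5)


step 1: grad = -1.65-5 = -6.65; w = -1.65 - 0.2·(-6.65) = -0.32
step 2: grad = -0.32-5 = -5.32; w = -0.32 - 0.2·(-5.32) = 0.744
step 3: grad = 0.744-5 = -4.256; w = 0.744 - 0.2·(-4.256) = 1.5952
step 4: grad = 1.5952-5 = -3.4048; w = 1.5952 - 0.2·(-3.4048) = 2.27616

2.27616


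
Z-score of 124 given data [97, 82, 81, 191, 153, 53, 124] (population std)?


μ = 111.5714, σ = 44.1292
z = (124 - 111.5714)/44.1292 = 0.2816

0.2816


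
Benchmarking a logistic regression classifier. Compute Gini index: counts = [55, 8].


Probabilities: [55/63, 8/63] ≈ [0.873, 0.127]
Σpᵢ² = (3025 + 64)/63² = 3089/3969
Gini = 1 - Σpᵢ² = 1 - 3089/3969 = 0.2217

0.2217


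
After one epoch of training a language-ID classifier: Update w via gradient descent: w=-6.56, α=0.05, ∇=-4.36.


w_new = w - α·∇
= -6.56 - 0.05·-4.36
= -6.56 + 0.218
= -6.342

-6.342


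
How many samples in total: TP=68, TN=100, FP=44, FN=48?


Total = TP + TN + FP + FN
= 68 + 100 + 44 + 48
= 260
(Predicted positive: 112, predicted negative: 148)

260


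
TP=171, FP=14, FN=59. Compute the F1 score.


Precision = 171/185 = 0.9243
Recall = 171/230 = 0.7435
F1 = 2·P·R/(P+R) = 2·TP/(2·TP+FP+FN) = 342/(342+14+59) = 342/415 = 0.8241

0.8241


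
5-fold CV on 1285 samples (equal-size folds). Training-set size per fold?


Fold size = 1285/5 = 257
Training per fold = 1285 - 257 = 1028

1028


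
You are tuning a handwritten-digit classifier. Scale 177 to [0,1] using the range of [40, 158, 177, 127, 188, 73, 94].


min=40, max=188
(177-40)/(188-40) = 137/148 = 0.9257

0.9257


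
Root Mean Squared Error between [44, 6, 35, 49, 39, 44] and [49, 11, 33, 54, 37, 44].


MSE = 83/6 = 13.8333
RMSE = √(83/6) = 3.7193

3.7193


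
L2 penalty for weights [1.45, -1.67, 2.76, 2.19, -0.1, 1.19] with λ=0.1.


‖w‖₂² = (1.45)² + (-1.67)² + (2.76)² + (2.19)² + (-0.1)² + (1.19)²
     = 2.1025 + 2.7889 + 7.6176 + 4.7961 + 0.01 + 1.4161
     = 18.7312
λ·‖w‖₂² = 0.1·18.7312 = 1.87312

1.87312


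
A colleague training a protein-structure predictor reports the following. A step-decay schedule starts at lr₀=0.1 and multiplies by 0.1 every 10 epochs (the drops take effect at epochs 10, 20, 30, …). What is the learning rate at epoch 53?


n_drops = ⌊53/10⌋ = 5
lr = 0.1·0.1^5 = 0.1·0.00001 = 0.000001

0.000001


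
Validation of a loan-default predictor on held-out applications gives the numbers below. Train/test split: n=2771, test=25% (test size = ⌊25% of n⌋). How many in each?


Test = ⌊2771·25/100⌋ = 692
Train = 2771 - 692 = 2079

Train: 2079, Test: 692


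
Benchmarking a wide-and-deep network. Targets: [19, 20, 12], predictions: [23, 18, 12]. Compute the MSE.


Squared errors: (19-23)²=16, (20-18)²=4, (12-12)²=0
Sum = 20
MSE = 20/3 = 20/3

20/3


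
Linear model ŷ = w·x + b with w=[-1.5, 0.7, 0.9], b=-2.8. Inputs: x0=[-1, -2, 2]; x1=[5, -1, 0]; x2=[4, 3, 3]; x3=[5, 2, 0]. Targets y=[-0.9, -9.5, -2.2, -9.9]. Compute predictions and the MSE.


ŷ0 = (-1.5)·(-1) + (0.7)·(-2) + (0.9)·(2) - 2.8 = -0.9
ŷ1 = (-1.5)·(5) + (0.7)·(-1) + (0.9)·(0) - 2.8 = -11.0
ŷ2 = (-1.5)·(4) + (0.7)·(3) + (0.9)·(3) - 2.8 = -4.0
ŷ3 = (-1.5)·(5) + (0.7)·(2) + (0.9)·(0) - 2.8 = -8.9
errors² = [0.0, 2.25, 3.24, 1.0]
MSE = 6.4900/4 = 1.6225

1.6225


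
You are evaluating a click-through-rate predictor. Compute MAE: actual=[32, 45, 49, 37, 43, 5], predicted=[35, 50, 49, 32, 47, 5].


Absolute errors: |32-35|=3, |45-50|=5, |49-49|=0, |37-32|=5, |43-47|=4, |5-5|=0
Sum = 17
MAE = 17/6 = 17/6

17/6


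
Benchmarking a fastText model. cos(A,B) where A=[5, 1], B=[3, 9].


A·B = 5·3 + 1·9 = 24
‖A‖ = √26 = 5.099, ‖B‖ = √90 = 9.4868
cos = 24/(√26·√90) = 24/√2340 = 0.4961

0.4961


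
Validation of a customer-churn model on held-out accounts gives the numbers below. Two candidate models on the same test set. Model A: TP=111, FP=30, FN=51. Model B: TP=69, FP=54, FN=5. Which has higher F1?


Model A: P=111/141=0.7872, R=111/162=0.6852, F1=2PR/(P+R)=2TP/(2TP+FP+FN)=222/303=0.7327
Model B: P=69/123=0.561, R=69/74=0.9324, F1=2PR/(P+R)=2TP/(2TP+FP+FN)=138/197=0.7005
0.7327 > 0.7005 → Model A

Model A


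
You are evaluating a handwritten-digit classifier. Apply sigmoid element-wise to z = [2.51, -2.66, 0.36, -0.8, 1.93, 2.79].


σ(2.51) = 1/(1+e^-2.51) = 0.9248
σ(-2.66) = 1/(1+e^2.66) = 0.0654
σ(0.36) = 1/(1+e^-0.36) = 0.589
σ(-0.8) = 1/(1+e^0.8) = 0.31
σ(1.93) = 1/(1+e^-1.93) = 0.8732
σ(2.79) = 1/(1+e^-2.79) = 0.9421
result = [0.9248, 0.0654, 0.589, 0.31, 0.8732, 0.9421]

[0.9248, 0.0654, 0.589, 0.31, 0.8732, 0.9421]


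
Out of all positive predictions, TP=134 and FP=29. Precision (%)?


Precision = TP/(TP+FP)
= 134/(134+29)
= 134/163 = 82.21%

82.21%


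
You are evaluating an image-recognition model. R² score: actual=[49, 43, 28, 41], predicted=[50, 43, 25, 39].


ȳ = 40.25
SS_res = Σ(y-ŷ)² = 14
SS_tot = Σ(y-ȳ)² = 234.75
R² = 1 - SS_res/SS_tot = 1 - 0.0596 = 0.9404

0.9404


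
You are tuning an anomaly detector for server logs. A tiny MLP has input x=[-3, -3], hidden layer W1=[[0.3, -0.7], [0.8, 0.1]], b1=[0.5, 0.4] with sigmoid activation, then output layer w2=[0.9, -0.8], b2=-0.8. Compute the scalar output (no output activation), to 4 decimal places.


z1[0] = (0.3)·(-3) + (-0.7)·(-3) + 0.5 = 1.7
z1[1] = (0.8)·(-3) + (0.1)·(-3) + 0.4 = -2.3
h = sigmoid(z1) = [0.8455, 0.0911]
output = (0.9)·(0.8455) + (-0.8)·(0.0911) - 0.8 = -0.1119

-0.1119


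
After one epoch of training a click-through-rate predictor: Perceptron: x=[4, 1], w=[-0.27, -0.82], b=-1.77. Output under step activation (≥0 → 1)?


z = (4)·(-0.27) + (1)·(-0.82) - 1.77
  = -3.67
step(z) = 0 (z<0)

0


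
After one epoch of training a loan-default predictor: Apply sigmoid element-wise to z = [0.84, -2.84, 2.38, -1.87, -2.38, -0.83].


σ(0.84) = 1/(1+e^-0.84) = 0.6985
σ(-2.84) = 1/(1+e^2.84) = 0.0552
σ(2.38) = 1/(1+e^-2.38) = 0.9153
σ(-1.87) = 1/(1+e^1.87) = 0.1335
σ(-2.38) = 1/(1+e^2.38) = 0.0847
σ(-0.83) = 1/(1+e^0.83) = 0.3036
result = [0.6985, 0.0552, 0.9153, 0.1335, 0.0847, 0.3036]

[0.6985, 0.0552, 0.9153, 0.1335, 0.0847, 0.3036]
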